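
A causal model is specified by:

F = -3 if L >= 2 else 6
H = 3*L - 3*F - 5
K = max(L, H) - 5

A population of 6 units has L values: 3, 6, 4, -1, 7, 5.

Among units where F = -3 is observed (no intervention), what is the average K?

E[K|F=-3] averages over only the 5 units with F=-3 (L = 3, 6, 4, 7, 5): K = 8, 17, 11, 20, 14, mean 14.

14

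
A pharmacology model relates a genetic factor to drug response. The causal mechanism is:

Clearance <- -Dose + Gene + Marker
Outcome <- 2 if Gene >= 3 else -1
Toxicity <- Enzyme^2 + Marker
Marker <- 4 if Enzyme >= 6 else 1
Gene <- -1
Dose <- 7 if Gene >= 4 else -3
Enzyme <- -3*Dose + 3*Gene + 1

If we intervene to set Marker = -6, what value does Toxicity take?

Intervening sets Marker = -6 and removes its equation (Marker <- 4 if Enzyme >= 6 else 1).
Dose = 7 if Gene >= 4 else -3  [with Gene=-1]  = -3
Enzyme = -3*Dose + 3*Gene + 1  [with Dose=-3, Gene=-1]  = 7
Toxicity = Enzyme^2 + Marker  [with Enzyme=7, Marker=-6]  = 43

43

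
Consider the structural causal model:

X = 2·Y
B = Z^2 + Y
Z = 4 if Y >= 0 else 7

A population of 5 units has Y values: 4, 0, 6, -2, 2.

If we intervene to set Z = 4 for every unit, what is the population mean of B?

do(Z=4) breaks Z's dependence on Y. With Z=4 fixed, B across the units is 20, 16, 22, 14, 18, mean 18.

18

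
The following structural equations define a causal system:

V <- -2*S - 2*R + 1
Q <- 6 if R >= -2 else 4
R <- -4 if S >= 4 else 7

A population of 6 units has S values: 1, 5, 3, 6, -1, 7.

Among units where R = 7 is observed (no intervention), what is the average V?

-15

Conditioning on R=7 selects the 3 unit(s) with S ∈ {1, 3, -1}. Their V values: -15, -19, -11. Mean = -15.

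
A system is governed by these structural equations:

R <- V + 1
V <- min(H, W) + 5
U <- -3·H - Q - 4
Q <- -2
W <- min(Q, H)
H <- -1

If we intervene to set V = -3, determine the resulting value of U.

Intervening sets V = -3 and removes its equation (V <- min(H, W) + 5).
No directed path runs from V to U, so U keeps its natural value.
U = -3·H - Q - 4  [with H=-1, Q=-2]  = 1

1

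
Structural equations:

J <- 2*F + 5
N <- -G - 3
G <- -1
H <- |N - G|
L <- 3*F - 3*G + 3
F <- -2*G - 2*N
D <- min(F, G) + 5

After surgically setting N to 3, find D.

1

Under do(N=3), the mechanism N <- -G - 3 is discarded; N is fixed at 3.
F = -2*G - 2*N  [with G=-1, N=3]  = -4
D = min(F, G) + 5  [with F=-4, G=-1]  = 1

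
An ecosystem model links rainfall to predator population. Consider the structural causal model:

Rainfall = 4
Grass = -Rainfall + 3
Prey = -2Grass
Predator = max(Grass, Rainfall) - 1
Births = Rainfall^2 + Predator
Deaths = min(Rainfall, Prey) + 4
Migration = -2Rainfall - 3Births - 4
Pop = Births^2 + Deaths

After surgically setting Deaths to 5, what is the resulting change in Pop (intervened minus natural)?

Intervening sets Deaths = 5 and removes its equation (Deaths = min(Rainfall, Prey) + 4).
Grass = -Rainfall + 3  [with Rainfall=4]  = -1
Predator = max(Grass, Rainfall) - 1  [with Grass=-1, Rainfall=4]  = 3
Births = Rainfall^2 + Predator  [with Rainfall=4, Predator=3]  = 19
Pop = Births^2 + Deaths  [with Births=19, Deaths=5]  = 366
Without intervention: Grass = -Rainfall + 3  [with Rainfall=4]  = -1; Prey = -2Grass  [with Grass=-1]  = 2; Predator = max(Grass, Rainfall) - 1  [with Grass=-1, Rainfall=4]  = 3; Births = Rainfall^2 + Predator  [with Rainfall=4, Predator=3]  = 19; Deaths = min(Rainfall, Prey) + 4  [with Rainfall=4, Prey=2]  = 6; Pop = Births^2 + Deaths  [with Births=19, Deaths=6]  = 367.
Change = 366 − 367 = -1.

-1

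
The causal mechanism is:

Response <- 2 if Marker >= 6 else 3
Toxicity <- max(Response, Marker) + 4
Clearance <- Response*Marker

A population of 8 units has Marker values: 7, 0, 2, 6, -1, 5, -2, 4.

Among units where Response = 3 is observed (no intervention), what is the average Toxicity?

Observing Response=3 restricts to units where Response's equation naturally yields 3: Marker ∈ {0, 2, -1, 5, -2, 4}. In that subpopulation Toxicity = 7, 7, 7, 9, 7, 8, mean 7.5.

7.5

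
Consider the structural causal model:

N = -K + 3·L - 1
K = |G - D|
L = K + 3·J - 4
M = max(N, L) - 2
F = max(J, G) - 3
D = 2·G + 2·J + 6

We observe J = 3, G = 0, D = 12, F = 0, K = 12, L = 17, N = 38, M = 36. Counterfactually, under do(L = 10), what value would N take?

Intervening sets L = 10 and removes its equation (L = K + 3·J - 4).
D = 2·G + 2·J + 6  [with G=0, J=3]  = 12
K = |G - D|  [with G=0, D=12]  = 12
N = -K + 3·L - 1  [with K=12, L=10]  = 17

17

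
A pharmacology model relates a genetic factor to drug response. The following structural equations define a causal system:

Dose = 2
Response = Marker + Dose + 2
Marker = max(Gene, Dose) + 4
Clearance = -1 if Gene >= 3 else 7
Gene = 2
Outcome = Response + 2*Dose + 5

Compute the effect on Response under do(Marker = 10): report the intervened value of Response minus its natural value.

4

The intervention breaks the incoming arrows to Marker: Marker = max(Gene, Dose) + 4 no longer applies, and Marker = 10.
Response = Marker + Dose + 2  [with Marker=10, Dose=2]  = 14
Without intervention: Marker = max(Gene, Dose) + 4  [with Gene=2, Dose=2]  = 6; Response = Marker + Dose + 2  [with Marker=6, Dose=2]  = 10.
Change = 14 − 10 = 4.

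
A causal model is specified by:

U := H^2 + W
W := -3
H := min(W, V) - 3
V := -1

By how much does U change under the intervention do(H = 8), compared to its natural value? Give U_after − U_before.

The intervention breaks the incoming arrows to H: H := min(W, V) - 3 no longer applies, and H = 8.
U = H^2 + W  [with H=8, W=-3]  = 61
Without intervention: H = min(W, V) - 3  [with W=-3, V=-1]  = -6; U = H^2 + W  [with H=-6, W=-3]  = 33.
Change = 61 − 33 = 28.

28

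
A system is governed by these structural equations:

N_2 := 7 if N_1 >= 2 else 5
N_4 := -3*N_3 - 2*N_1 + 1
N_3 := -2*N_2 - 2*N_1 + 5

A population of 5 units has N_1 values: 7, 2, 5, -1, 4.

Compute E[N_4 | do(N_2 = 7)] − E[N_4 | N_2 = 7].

Every unit gets N_2=7 under the intervention. N_4 values become 56, 36, 48, 24, 44; E[N_4|do(N_2=7)] = 41.6.
Conditioning on N_2=7 selects the 4 unit(s) with N_1 ∈ {7, 2, 5, 4}. Their N_4 values: 56, 36, 48, 44. Mean = 46.
Difference = 41.6 − 46 = -4.4.

-4.4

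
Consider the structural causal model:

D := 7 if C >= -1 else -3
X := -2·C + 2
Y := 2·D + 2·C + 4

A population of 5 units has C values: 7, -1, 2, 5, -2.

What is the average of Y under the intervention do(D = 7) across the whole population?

Under do(D=7), D's equation is replaced by D=7 for every unit. Per-unit Y: 32, 16, 22, 28, 14. Mean = 22.4.

22.4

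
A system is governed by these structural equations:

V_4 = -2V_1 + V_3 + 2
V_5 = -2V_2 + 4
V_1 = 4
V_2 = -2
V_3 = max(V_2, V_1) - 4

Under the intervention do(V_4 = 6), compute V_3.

0

Under do(V_4=6), the mechanism V_4 = -2V_1 + V_3 + 2 is discarded; V_4 is fixed at 6.
Since V_3 is not a descendant of the intervened variable, it is unaffected.
V_3 = max(V_2, V_1) - 4  [with V_2=-2, V_1=4]  = 0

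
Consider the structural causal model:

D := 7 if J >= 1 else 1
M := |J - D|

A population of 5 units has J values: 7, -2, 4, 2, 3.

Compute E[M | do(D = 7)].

4.2

The intervention sets D=7 in all 5 units regardless of J. Recomputing M per unit gives 0, 9, 3, 5, 4; average 4.2.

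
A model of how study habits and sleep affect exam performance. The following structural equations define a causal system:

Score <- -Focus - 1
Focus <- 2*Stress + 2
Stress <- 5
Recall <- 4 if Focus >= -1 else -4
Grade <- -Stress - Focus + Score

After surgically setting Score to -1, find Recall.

4

The intervention breaks the incoming arrows to Score: Score <- -Focus - 1 no longer applies, and Score = -1.
Recall is not downstream of the intervention, so its value is determined by the original equations.
Focus = 2*Stress + 2  [with Stress=5]  = 12
Recall = 4 if Focus >= -1 else -4  [with Focus=12]  = 4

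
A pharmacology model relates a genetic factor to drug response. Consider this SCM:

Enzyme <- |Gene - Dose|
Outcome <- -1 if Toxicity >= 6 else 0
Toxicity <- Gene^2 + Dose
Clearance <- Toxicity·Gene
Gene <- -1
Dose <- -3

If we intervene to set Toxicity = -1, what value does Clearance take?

1

Intervening sets Toxicity = -1 and removes its equation (Toxicity <- Gene^2 + Dose).
Clearance = Toxicity·Gene  [with Toxicity=-1, Gene=-1]  = 1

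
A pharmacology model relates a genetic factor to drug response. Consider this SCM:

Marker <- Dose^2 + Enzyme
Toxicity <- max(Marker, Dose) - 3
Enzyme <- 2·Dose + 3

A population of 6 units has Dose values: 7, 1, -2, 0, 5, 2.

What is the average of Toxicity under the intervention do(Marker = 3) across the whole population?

do(Marker=3) breaks Marker's dependence on Dose. With Marker=3 fixed, Toxicity across the units is 4, 0, 0, 0, 2, 0, mean 1.

1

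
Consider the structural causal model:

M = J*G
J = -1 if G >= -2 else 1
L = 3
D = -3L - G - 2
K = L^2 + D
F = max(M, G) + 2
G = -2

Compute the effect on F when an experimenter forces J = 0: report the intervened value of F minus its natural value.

The intervention breaks the incoming arrows to J: J = -1 if G >= -2 else 1 no longer applies, and J = 0.
M = J*G  [with J=0, G=-2]  = 0
F = max(M, G) + 2  [with M=0, G=-2]  = 2
Without intervention: J = -1 if G >= -2 else 1  [with G=-2]  = -1; M = J*G  [with J=-1, G=-2]  = 2; F = max(M, G) + 2  [with M=2, G=-2]  = 4.
Change = 2 − 4 = -2.

-2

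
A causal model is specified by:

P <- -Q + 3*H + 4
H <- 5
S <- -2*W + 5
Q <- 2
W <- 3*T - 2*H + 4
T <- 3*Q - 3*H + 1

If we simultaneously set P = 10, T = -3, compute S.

The joint intervention fixes P = 10, T = -3, removing each variable's own equation.
W = 3*T - 2*H + 4  [with T=-3, H=5]  = -15
S = -2*W + 5  [with W=-15]  = 35

35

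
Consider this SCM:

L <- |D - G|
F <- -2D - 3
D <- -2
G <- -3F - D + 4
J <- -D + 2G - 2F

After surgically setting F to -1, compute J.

22

Under do(F=-1), the mechanism F <- -2D - 3 is discarded; F is fixed at -1.
G = -3F - D + 4  [with F=-1, D=-2]  = 9
J = -D + 2G - 2F  [with D=-2, G=9, F=-1]  = 22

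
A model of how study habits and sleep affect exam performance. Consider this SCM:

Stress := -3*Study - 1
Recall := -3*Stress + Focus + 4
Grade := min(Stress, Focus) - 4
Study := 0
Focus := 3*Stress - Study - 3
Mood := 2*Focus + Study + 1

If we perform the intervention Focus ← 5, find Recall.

12

do(Focus=5) replaces the equation Focus := 3*Stress - Study - 3 with the constant Focus = 5.
Stress = -3*Study - 1  [with Study=0]  = -1
Recall = -3*Stress + Focus + 4  [with Stress=-1, Focus=5]  = 12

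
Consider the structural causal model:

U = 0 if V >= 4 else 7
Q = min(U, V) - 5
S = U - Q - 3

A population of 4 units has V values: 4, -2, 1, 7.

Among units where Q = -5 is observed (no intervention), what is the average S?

Observing Q=-5 restricts to units where Q's equation naturally yields -5: V ∈ {4, 7}. In that subpopulation S = 2, 2, mean 2.

2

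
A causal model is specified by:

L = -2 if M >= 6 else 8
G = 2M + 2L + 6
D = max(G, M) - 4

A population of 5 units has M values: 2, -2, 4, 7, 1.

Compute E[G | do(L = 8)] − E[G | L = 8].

2.3

The intervention sets L=8 in all 5 units regardless of M. Recomputing G per unit gives 26, 18, 30, 36, 24; average 26.8.
Observing L=8 restricts to units where L's equation naturally yields 8: M ∈ {2, -2, 4, 1}. In that subpopulation G = 26, 18, 30, 24, mean 24.5.
Difference = 26.8 − 24.5 = 2.3.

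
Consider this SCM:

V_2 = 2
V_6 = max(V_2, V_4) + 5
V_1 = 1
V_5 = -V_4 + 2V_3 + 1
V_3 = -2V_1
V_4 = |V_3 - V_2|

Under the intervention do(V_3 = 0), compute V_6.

The intervention breaks the incoming arrows to V_3: V_3 = -2V_1 no longer applies, and V_3 = 0.
V_4 = |V_3 - V_2|  [with V_3=0, V_2=2]  = 2
V_6 = max(V_2, V_4) + 5  [with V_2=2, V_4=2]  = 7

7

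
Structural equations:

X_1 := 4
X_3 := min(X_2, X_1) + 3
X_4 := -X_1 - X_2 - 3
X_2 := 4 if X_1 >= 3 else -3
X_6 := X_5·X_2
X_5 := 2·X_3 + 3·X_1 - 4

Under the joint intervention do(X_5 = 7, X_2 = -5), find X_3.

Setting X_5 = 7, X_2 = -5 by intervention discards those variables' equations.
X_3 = min(X_2, X_1) + 3  [with X_2=-5, X_1=4]  = -2

-2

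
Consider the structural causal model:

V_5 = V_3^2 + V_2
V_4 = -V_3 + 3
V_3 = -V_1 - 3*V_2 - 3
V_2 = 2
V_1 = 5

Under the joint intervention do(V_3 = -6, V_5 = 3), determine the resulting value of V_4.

9

The joint intervention fixes V_3 = -6, V_5 = 3, removing each variable's own equation.
V_4 = -V_3 + 3  [with V_3=-6]  = 9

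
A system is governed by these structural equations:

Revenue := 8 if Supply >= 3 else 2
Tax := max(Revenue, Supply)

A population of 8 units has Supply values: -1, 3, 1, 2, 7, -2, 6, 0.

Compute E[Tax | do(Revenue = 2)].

Every unit gets Revenue=2 under the intervention. Tax values become 2, 3, 2, 2, 7, 2, 6, 2; E[Tax|do(Revenue=2)] = 3.25.

3.25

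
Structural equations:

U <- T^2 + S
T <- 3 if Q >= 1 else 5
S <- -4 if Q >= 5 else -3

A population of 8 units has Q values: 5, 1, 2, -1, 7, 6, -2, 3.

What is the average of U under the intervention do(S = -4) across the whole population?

9

Under do(S=-4), S's equation is replaced by S=-4 for every unit. Per-unit U: 5, 5, 5, 21, 5, 5, 21, 5. Mean = 9.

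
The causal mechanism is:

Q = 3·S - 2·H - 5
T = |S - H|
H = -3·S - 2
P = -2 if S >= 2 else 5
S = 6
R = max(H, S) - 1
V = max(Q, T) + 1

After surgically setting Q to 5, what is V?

Intervening sets Q = 5 and removes its equation (Q = 3·S - 2·H - 5).
H = -3·S - 2  [with S=6]  = -20
T = |S - H|  [with S=6, H=-20]  = 26
V = max(Q, T) + 1  [with Q=5, T=26]  = 27

27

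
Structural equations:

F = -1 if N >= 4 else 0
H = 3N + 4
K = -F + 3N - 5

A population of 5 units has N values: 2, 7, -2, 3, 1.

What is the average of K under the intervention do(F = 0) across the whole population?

Under do(F=0), F's equation is replaced by F=0 for every unit. Per-unit K: 1, 16, -11, 4, -2. Mean = 1.6.

1.6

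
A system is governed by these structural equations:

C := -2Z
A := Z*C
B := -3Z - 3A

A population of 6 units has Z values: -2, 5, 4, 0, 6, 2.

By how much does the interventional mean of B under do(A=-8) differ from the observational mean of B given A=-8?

-7.5

do(A=-8) breaks A's dependence on Z. With A=-8 fixed, B across the units is 30, 9, 12, 24, 6, 18, mean 16.5.
Observing A=-8 restricts to units where A's equation naturally yields -8: Z ∈ {-2, 2}. In that subpopulation B = 30, 18, mean 24.
Difference = 16.5 − 24 = -7.5.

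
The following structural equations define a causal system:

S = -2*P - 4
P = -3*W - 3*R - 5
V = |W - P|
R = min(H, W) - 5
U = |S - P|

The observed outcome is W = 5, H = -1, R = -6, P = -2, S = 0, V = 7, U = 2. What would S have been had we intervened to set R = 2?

48

do(R=2) replaces the equation R = min(H, W) - 5 with the constant R = 2.
P = -3*W - 3*R - 5  [with W=5, R=2]  = -26
S = -2*P - 4  [with P=-26]  = 48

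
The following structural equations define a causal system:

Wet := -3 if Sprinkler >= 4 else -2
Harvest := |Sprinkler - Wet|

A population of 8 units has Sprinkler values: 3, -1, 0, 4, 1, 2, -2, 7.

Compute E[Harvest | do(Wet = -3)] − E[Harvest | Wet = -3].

Under do(Wet=-3), Wet's equation is replaced by Wet=-3 for every unit. Per-unit Harvest: 6, 2, 3, 7, 4, 5, 1, 10. Mean = 4.75.
Observing Wet=-3 restricts to units where Wet's equation naturally yields -3: Sprinkler ∈ {4, 7}. In that subpopulation Harvest = 7, 10, mean 8.5.
Difference = 4.75 − 8.5 = -3.75.

-3.75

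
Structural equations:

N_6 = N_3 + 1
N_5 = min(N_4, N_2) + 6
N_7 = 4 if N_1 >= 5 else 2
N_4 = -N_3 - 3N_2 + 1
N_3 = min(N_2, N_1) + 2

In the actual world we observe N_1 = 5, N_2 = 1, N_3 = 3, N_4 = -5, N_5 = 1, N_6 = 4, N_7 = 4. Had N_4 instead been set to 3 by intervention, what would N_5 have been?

Intervening sets N_4 = 3 and removes its equation (N_4 = -N_3 - 3N_2 + 1).
N_5 = min(N_4, N_2) + 6  [with N_4=3, N_2=1]  = 7

7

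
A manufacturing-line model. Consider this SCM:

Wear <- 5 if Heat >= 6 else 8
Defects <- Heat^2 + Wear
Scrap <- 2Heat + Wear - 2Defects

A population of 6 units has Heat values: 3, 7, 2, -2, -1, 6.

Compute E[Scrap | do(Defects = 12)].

do(Defects=12) breaks Defects's dependence on Heat. With Defects=12 fixed, Scrap across the units is -10, -5, -12, -20, -18, -7, mean -12.

-12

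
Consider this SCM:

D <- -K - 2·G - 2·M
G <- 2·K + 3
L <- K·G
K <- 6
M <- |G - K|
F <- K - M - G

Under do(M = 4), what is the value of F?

The intervention breaks the incoming arrows to M: M <- |G - K| no longer applies, and M = 4.
G = 2·K + 3  [with K=6]  = 15
F = K - M - G  [with K=6, M=4, G=15]  = -13

-13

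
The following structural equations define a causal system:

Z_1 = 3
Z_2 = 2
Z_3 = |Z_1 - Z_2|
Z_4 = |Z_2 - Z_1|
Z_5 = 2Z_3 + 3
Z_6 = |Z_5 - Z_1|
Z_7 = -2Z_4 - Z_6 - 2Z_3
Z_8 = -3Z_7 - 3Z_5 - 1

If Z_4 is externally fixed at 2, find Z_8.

do(Z_4=2) replaces the equation Z_4 = |Z_2 - Z_1| with the constant Z_4 = 2.
Z_3 = |Z_1 - Z_2|  [with Z_1=3, Z_2=2]  = 1
Z_5 = 2Z_3 + 3  [with Z_3=1]  = 5
Z_6 = |Z_5 - Z_1|  [with Z_5=5, Z_1=3]  = 2
Z_7 = -2Z_4 - Z_6 - 2Z_3  [with Z_4=2, Z_6=2, Z_3=1]  = -8
Z_8 = -3Z_7 - 3Z_5 - 1  [with Z_7=-8, Z_5=5]  = 8

8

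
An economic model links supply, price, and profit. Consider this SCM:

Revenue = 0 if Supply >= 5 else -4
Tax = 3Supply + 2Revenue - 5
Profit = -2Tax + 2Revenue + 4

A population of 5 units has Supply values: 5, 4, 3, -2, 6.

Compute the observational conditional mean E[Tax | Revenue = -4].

Conditioning on Revenue=-4 selects the 3 unit(s) with Supply ∈ {4, 3, -2}. Their Tax values: -1, -4, -19. Mean = -8.

-8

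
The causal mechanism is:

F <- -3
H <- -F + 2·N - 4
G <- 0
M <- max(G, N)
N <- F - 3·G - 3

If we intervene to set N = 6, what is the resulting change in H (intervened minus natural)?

24

The intervention breaks the incoming arrows to N: N <- F - 3·G - 3 no longer applies, and N = 6.
H = -F + 2·N - 4  [with F=-3, N=6]  = 11
Without intervention: N = F - 3·G - 3  [with F=-3, G=0]  = -6; H = -F + 2·N - 4  [with F=-3, N=-6]  = -13.
Change = 11 − (-13) = 24.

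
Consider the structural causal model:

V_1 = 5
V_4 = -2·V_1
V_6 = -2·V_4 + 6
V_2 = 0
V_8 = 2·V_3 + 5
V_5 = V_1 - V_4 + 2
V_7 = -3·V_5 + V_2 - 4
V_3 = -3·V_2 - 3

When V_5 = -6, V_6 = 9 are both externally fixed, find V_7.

Under do(V_5 = -6, V_6 = 9), each intervened variable's structural equation is replaced by its fixed value.
V_7 = -3·V_5 + V_2 - 4  [with V_5=-6, V_2=0]  = 14

14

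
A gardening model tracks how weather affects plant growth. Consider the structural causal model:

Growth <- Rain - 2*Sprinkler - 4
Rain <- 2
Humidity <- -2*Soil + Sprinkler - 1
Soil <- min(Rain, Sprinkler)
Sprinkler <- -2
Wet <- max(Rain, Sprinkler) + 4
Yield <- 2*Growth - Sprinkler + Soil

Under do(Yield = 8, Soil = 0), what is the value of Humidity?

Setting Yield = 8, Soil = 0 by intervention discards those variables' equations.
Humidity = -2*Soil + Sprinkler - 1  [with Soil=0, Sprinkler=-2]  = -3

-3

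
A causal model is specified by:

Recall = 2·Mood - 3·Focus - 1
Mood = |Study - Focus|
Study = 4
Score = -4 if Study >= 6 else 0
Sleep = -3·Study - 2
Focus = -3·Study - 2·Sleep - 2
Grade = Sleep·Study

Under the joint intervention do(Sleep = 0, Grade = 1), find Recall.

Under do(Sleep = 0, Grade = 1), each intervened variable's structural equation is replaced by its fixed value.
Focus = -3·Study - 2·Sleep - 2  [with Study=4, Sleep=0]  = -14
Mood = |Study - Focus|  [with Study=4, Focus=-14]  = 18
Recall = 2·Mood - 3·Focus - 1  [with Mood=18, Focus=-14]  = 77

77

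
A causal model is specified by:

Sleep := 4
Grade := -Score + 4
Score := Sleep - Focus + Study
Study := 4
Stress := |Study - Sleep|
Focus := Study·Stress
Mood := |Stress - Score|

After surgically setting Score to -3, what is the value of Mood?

The intervention breaks the incoming arrows to Score: Score := Sleep - Focus + Study no longer applies, and Score = -3.
Stress = |Study - Sleep|  [with Study=4, Sleep=4]  = 0
Mood = |Stress - Score|  [with Stress=0, Score=-3]  = 3

3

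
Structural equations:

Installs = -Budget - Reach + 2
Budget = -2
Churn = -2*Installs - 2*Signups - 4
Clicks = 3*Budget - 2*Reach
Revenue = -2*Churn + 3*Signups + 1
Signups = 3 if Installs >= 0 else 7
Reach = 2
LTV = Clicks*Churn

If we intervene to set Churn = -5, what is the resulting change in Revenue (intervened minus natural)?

-18

Intervening sets Churn = -5 and removes its equation (Churn = -2*Installs - 2*Signups - 4).
Installs = -Budget - Reach + 2  [with Budget=-2, Reach=2]  = 2
Signups = 3 if Installs >= 0 else 7  [with Installs=2]  = 3
Revenue = -2*Churn + 3*Signups + 1  [with Churn=-5, Signups=3]  = 20
Without intervention: Installs = -Budget - Reach + 2  [with Budget=-2, Reach=2]  = 2; Signups = 3 if Installs >= 0 else 7  [with Installs=2]  = 3; Churn = -2*Installs - 2*Signups - 4  [with Installs=2, Signups=3]  = -14; Revenue = -2*Churn + 3*Signups + 1  [with Churn=-14, Signups=3]  = 38.
Change = 20 − 38 = -18.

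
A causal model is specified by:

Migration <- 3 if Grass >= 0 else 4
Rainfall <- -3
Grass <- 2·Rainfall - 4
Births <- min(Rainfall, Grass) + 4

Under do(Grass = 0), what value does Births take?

1

The intervention breaks the incoming arrows to Grass: Grass <- 2·Rainfall - 4 no longer applies, and Grass = 0.
Births = min(Rainfall, Grass) + 4  [with Rainfall=-3, Grass=0]  = 1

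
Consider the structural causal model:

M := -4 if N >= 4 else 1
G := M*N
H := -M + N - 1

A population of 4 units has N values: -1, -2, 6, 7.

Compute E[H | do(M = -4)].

do(M=-4) breaks M's dependence on N. With M=-4 fixed, H across the units is 2, 1, 9, 10, mean 5.5.

5.5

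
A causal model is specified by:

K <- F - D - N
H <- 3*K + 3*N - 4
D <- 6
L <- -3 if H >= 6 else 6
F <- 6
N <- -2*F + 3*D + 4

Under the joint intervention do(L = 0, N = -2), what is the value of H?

Under do(L = 0, N = -2), each intervened variable's structural equation is replaced by its fixed value.
K = F - D - N  [with F=6, D=6, N=-2]  = 2
H = 3*K + 3*N - 4  [with K=2, N=-2]  = -4

-4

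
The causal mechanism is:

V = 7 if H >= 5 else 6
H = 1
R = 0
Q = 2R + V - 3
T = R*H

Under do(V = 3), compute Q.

Intervening sets V = 3 and removes its equation (V = 7 if H >= 5 else 6).
Q = 2R + V - 3  [with R=0, V=3]  = 0

0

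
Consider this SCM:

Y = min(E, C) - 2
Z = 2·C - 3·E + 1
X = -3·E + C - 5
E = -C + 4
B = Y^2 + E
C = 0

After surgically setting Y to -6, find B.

The intervention breaks the incoming arrows to Y: Y = min(E, C) - 2 no longer applies, and Y = -6.
E = -C + 4  [with C=0]  = 4
B = Y^2 + E  [with Y=-6, E=4]  = 40

40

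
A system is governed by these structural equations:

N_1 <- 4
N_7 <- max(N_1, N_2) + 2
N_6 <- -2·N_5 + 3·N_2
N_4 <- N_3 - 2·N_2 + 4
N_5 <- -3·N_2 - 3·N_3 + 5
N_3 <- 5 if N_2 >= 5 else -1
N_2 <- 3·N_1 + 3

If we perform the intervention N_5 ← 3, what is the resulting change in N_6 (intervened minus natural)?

The intervention breaks the incoming arrows to N_5: N_5 <- -3·N_2 - 3·N_3 + 5 no longer applies, and N_5 = 3.
N_2 = 3·N_1 + 3  [with N_1=4]  = 15
N_6 = -2·N_5 + 3·N_2  [with N_5=3, N_2=15]  = 39
Without intervention: N_2 = 3·N_1 + 3  [with N_1=4]  = 15; N_3 = 5 if N_2 >= 5 else -1  [with N_2=15]  = 5; N_5 = -3·N_2 - 3·N_3 + 5  [with N_2=15, N_3=5]  = -55; N_6 = -2·N_5 + 3·N_2  [with N_5=-55, N_2=15]  = 155.
Change = 39 − 155 = -116.

-116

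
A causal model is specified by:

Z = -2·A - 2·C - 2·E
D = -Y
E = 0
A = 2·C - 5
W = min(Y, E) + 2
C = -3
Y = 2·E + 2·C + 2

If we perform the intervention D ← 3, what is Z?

28

The intervention breaks the incoming arrows to D: D = -Y no longer applies, and D = 3.
Z is not downstream of the intervention, so its value is determined by the original equations.
A = 2·C - 5  [with C=-3]  = -11
Z = -2·A - 2·C - 2·E  [with A=-11, C=-3, E=0]  = 28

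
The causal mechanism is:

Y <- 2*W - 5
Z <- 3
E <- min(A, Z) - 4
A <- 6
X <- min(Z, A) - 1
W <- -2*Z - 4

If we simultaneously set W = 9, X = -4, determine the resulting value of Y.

13

The joint intervention fixes W = 9, X = -4, removing each variable's own equation.
Y = 2*W - 5  [with W=9]  = 13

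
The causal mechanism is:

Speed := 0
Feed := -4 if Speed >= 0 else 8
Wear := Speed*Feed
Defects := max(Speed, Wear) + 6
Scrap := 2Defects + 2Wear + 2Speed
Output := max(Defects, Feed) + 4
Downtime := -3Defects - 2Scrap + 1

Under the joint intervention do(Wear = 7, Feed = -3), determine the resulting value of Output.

17

Setting Wear = 7, Feed = -3 by intervention discards those variables' equations.
Defects = max(Speed, Wear) + 6  [with Speed=0, Wear=7]  = 13
Output = max(Defects, Feed) + 4  [with Defects=13, Feed=-3]  = 17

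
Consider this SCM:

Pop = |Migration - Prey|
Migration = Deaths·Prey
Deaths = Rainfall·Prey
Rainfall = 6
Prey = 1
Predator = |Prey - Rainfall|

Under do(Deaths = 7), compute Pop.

Under do(Deaths=7), the mechanism Deaths = Rainfall·Prey is discarded; Deaths is fixed at 7.
Migration = Deaths·Prey  [with Deaths=7, Prey=1]  = 7
Pop = |Migration - Prey|  [with Migration=7, Prey=1]  = 6

6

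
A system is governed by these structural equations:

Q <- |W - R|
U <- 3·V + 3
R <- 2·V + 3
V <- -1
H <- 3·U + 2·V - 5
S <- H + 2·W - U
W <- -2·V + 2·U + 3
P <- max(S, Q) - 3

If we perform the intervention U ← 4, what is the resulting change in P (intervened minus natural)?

23

do(U=4) replaces the equation U <- 3·V + 3 with the constant U = 4.
W = -2·V + 2·U + 3  [with V=-1, U=4]  = 13
H = 3·U + 2·V - 5  [with U=4, V=-1]  = 5
S = H + 2·W - U  [with H=5, W=13, U=4]  = 27
R = 2·V + 3  [with V=-1]  = 1
Q = |W - R|  [with W=13, R=1]  = 12
P = max(S, Q) - 3  [with S=27, Q=12]  = 24
Without intervention: U = 3·V + 3  [with V=-1]  = 0; W = -2·V + 2·U + 3  [with V=-1, U=0]  = 5; H = 3·U + 2·V - 5  [with U=0, V=-1]  = -7; S = H + 2·W - U  [with H=-7, W=5, U=0]  = 3; R = 2·V + 3  [with V=-1]  = 1; Q = |W - R|  [with W=5, R=1]  = 4; P = max(S, Q) - 3  [with S=3, Q=4]  = 1.
Change = 24 − 1 = 23.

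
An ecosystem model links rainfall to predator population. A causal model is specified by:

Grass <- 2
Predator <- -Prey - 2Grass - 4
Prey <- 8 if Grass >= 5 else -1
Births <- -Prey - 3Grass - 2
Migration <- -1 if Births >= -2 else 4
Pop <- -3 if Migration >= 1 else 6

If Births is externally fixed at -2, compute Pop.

Under do(Births=-2), the mechanism Births <- -Prey - 3Grass - 2 is discarded; Births is fixed at -2.
Migration = -1 if Births >= -2 else 4  [with Births=-2]  = -1
Pop = -3 if Migration >= 1 else 6  [with Migration=-1]  = 6

6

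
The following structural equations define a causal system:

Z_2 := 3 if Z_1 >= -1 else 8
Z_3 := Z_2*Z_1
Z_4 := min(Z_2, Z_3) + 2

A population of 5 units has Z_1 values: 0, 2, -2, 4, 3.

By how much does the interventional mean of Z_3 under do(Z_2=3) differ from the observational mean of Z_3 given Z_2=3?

do(Z_2=3) breaks Z_2's dependence on Z_1. With Z_2=3 fixed, Z_3 across the units is 0, 6, -6, 12, 9, mean 4.2.
Conditioning on Z_2=3 selects the 4 unit(s) with Z_1 ∈ {0, 2, 4, 3}. Their Z_3 values: 0, 6, 12, 9. Mean = 6.75.
Difference = 4.2 − 6.75 = -2.55.

-2.55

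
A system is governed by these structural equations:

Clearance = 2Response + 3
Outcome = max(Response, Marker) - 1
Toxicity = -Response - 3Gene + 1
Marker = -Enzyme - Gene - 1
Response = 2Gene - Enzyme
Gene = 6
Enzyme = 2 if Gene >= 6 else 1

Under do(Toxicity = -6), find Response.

10

The intervention breaks the incoming arrows to Toxicity: Toxicity = -Response - 3Gene + 1 no longer applies, and Toxicity = -6.
Since Response is not a descendant of the intervened variable, it is unaffected.
Enzyme = 2 if Gene >= 6 else 1  [with Gene=6]  = 2
Response = 2Gene - Enzyme  [with Gene=6, Enzyme=2]  = 10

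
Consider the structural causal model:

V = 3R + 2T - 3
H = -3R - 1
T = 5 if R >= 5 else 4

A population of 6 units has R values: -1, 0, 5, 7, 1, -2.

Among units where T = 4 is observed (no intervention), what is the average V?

3.5

Observing T=4 restricts to units where T's equation naturally yields 4: R ∈ {-1, 0, 1, -2}. In that subpopulation V = 2, 5, 8, -1, mean 3.5.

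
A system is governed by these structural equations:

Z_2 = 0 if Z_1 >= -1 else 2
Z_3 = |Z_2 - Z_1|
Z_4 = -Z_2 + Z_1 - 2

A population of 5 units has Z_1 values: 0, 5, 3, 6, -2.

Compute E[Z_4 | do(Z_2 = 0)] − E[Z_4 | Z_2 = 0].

Under do(Z_2=0), Z_2's equation is replaced by Z_2=0 for every unit. Per-unit Z_4: -2, 3, 1, 4, -4. Mean = 0.4.
Observing Z_2=0 restricts to units where Z_2's equation naturally yields 0: Z_1 ∈ {0, 5, 3, 6}. In that subpopulation Z_4 = -2, 3, 1, 4, mean 1.5.
Difference = 0.4 − 1.5 = -1.1.

-1.1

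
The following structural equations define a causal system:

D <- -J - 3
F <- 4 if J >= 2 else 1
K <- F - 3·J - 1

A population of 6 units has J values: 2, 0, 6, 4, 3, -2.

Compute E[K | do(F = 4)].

Every unit gets F=4 under the intervention. K values become -3, 3, -15, -9, -6, 9; E[K|do(F=4)] = -3.5.

-3.5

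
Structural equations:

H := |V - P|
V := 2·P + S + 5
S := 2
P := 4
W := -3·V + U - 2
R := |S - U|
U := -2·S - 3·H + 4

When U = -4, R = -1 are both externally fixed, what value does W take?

-51

Under do(U = -4, R = -1), each intervened variable's structural equation is replaced by its fixed value.
V = 2·P + S + 5  [with P=4, S=2]  = 15
W = -3·V + U - 2  [with V=15, U=-4]  = -51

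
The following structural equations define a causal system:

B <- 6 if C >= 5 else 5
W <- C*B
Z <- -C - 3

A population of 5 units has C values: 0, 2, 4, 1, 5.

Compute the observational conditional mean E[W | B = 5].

Observing B=5 restricts to units where B's equation naturally yields 5: C ∈ {0, 2, 4, 1}. In that subpopulation W = 0, 10, 20, 5, mean 8.75.

8.75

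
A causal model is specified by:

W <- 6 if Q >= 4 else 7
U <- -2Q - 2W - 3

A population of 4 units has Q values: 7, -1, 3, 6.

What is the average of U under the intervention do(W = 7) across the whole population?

Under do(W=7), W's equation is replaced by W=7 for every unit. Per-unit U: -31, -15, -23, -29. Mean = -24.5.

-24.5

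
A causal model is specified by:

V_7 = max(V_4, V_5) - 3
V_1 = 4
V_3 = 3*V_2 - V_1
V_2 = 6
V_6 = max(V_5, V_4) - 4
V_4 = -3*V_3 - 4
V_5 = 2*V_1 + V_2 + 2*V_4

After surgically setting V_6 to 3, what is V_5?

-78

do(V_6=3) replaces the equation V_6 = max(V_5, V_4) - 4 with the constant V_6 = 3.
Since V_5 is not a descendant of the intervened variable, it is unaffected.
V_3 = 3*V_2 - V_1  [with V_2=6, V_1=4]  = 14
V_4 = -3*V_3 - 4  [with V_3=14]  = -46
V_5 = 2*V_1 + V_2 + 2*V_4  [with V_1=4, V_2=6, V_4=-46]  = -78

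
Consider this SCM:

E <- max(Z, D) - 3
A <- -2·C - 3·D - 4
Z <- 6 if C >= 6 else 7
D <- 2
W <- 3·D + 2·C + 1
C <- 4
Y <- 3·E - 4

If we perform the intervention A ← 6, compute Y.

8

The intervention breaks the incoming arrows to A: A <- -2·C - 3·D - 4 no longer applies, and A = 6.
No directed path runs from A to Y, so Y keeps its natural value.
Z = 6 if C >= 6 else 7  [with C=4]  = 7
E = max(Z, D) - 3  [with Z=7, D=2]  = 4
Y = 3·E - 4  [with E=4]  = 8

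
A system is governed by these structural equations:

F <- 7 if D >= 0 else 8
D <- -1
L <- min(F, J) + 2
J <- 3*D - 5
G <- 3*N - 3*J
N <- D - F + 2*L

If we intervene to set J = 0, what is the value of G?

Under do(J=0), the mechanism J <- 3*D - 5 is discarded; J is fixed at 0.
F = 7 if D >= 0 else 8  [with D=-1]  = 8
L = min(F, J) + 2  [with F=8, J=0]  = 2
N = D - F + 2*L  [with D=-1, F=8, L=2]  = -5
G = 3*N - 3*J  [with N=-5, J=0]  = -15

-15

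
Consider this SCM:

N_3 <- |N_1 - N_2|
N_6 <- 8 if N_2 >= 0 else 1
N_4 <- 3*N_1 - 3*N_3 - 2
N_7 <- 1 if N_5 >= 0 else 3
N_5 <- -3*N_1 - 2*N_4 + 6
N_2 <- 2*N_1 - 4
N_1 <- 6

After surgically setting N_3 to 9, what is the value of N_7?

1

The intervention breaks the incoming arrows to N_3: N_3 <- |N_1 - N_2| no longer applies, and N_3 = 9.
N_4 = 3*N_1 - 3*N_3 - 2  [with N_1=6, N_3=9]  = -11
N_5 = -3*N_1 - 2*N_4 + 6  [with N_1=6, N_4=-11]  = 10
N_7 = 1 if N_5 >= 0 else 3  [with N_5=10]  = 1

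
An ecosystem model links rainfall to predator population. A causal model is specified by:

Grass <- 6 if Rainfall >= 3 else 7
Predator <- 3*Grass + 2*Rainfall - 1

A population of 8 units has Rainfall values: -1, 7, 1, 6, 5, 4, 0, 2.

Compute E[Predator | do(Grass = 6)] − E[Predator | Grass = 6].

-5

Under do(Grass=6), Grass's equation is replaced by Grass=6 for every unit. Per-unit Predator: 15, 31, 19, 29, 27, 25, 17, 21. Mean = 23.
E[Predator|Grass=6] averages over only the 4 units with Grass=6 (Rainfall = 7, 6, 5, 4): Predator = 31, 29, 27, 25, mean 28.
Difference = 23 − 28 = -5.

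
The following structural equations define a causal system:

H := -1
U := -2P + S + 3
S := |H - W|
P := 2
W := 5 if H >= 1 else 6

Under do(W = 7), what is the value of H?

-1

Under do(W=7), the mechanism W := 5 if H >= 1 else 6 is discarded; W is fixed at 7.
H is not downstream of the intervention, so its value is determined by the original equations.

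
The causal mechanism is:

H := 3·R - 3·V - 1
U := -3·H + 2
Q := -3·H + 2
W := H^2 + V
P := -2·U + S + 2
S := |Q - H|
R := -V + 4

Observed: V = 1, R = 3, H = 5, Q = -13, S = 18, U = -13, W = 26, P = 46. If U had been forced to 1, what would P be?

18

Intervening sets U = 1 and removes its equation (U := -3·H + 2).
R = -V + 4  [with V=1]  = 3
H = 3·R - 3·V - 1  [with R=3, V=1]  = 5
Q = -3·H + 2  [with H=5]  = -13
S = |Q - H|  [with Q=-13, H=5]  = 18
P = -2·U + S + 2  [with U=1, S=18]  = 18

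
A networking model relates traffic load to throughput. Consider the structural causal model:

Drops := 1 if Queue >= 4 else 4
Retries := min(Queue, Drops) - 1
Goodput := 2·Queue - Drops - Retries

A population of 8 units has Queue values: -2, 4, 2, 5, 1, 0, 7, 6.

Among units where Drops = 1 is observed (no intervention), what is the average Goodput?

10

Observing Drops=1 restricts to units where Drops's equation naturally yields 1: Queue ∈ {4, 5, 7, 6}. In that subpopulation Goodput = 7, 9, 13, 11, mean 10.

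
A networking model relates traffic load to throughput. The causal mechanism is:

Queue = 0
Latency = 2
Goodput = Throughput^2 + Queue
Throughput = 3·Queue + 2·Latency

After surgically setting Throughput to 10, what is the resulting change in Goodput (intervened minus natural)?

84

The intervention breaks the incoming arrows to Throughput: Throughput = 3·Queue + 2·Latency no longer applies, and Throughput = 10.
Goodput = Throughput^2 + Queue  [with Throughput=10, Queue=0]  = 100
Without intervention: Throughput = 3·Queue + 2·Latency  [with Queue=0, Latency=2]  = 4; Goodput = Throughput^2 + Queue  [with Throughput=4, Queue=0]  = 16.
Change = 100 − 16 = 84.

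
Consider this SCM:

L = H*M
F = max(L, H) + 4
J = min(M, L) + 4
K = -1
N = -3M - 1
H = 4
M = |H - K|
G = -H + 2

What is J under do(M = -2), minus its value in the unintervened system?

-13

do(M=-2) replaces the equation M = |H - K| with the constant M = -2.
L = H*M  [with H=4, M=-2]  = -8
J = min(M, L) + 4  [with M=-2, L=-8]  = -4
Without intervention: M = |H - K|  [with H=4, K=-1]  = 5; L = H*M  [with H=4, M=5]  = 20; J = min(M, L) + 4  [with M=5, L=20]  = 9.
Change = -4 − 9 = -13.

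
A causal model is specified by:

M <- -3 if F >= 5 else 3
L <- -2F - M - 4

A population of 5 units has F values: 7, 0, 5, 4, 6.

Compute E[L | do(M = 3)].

Under do(M=3), M's equation is replaced by M=3 for every unit. Per-unit L: -21, -7, -17, -15, -19. Mean = -15.8.

-15.8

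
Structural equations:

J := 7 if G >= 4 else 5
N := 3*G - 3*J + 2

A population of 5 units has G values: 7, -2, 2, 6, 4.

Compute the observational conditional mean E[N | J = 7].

Observing J=7 restricts to units where J's equation naturally yields 7: G ∈ {7, 6, 4}. In that subpopulation N = 2, -1, -7, mean -2.

-2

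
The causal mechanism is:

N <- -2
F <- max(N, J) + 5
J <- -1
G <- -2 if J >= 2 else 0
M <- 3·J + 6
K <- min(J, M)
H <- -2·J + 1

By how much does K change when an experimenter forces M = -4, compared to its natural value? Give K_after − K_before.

Under do(M=-4), the mechanism M <- 3·J + 6 is discarded; M is fixed at -4.
K = min(J, M)  [with J=-1, M=-4]  = -4
Without intervention: M = 3·J + 6  [with J=-1]  = 3; K = min(J, M)  [with J=-1, M=3]  = -1.
Change = -4 − (-1) = -3.

-3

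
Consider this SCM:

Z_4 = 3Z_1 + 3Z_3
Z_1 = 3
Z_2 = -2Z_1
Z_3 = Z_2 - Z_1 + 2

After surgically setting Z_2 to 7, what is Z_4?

27

Under do(Z_2=7), the mechanism Z_2 = -2Z_1 is discarded; Z_2 is fixed at 7.
Z_3 = Z_2 - Z_1 + 2  [with Z_2=7, Z_1=3]  = 6
Z_4 = 3Z_1 + 3Z_3  [with Z_1=3, Z_3=6]  = 27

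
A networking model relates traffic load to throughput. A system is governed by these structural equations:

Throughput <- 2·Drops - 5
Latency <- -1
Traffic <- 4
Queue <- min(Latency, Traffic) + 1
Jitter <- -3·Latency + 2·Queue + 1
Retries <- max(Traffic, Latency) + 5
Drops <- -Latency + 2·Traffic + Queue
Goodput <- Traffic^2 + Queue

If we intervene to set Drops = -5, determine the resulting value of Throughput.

The intervention breaks the incoming arrows to Drops: Drops <- -Latency + 2·Traffic + Queue no longer applies, and Drops = -5.
Throughput = 2·Drops - 5  [with Drops=-5]  = -15

-15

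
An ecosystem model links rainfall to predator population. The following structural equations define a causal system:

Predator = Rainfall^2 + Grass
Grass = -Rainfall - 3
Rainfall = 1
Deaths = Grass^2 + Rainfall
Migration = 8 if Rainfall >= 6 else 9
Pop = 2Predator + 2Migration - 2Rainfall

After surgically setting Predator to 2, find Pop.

The intervention breaks the incoming arrows to Predator: Predator = Rainfall^2 + Grass no longer applies, and Predator = 2.
Migration = 8 if Rainfall >= 6 else 9  [with Rainfall=1]  = 9
Pop = 2Predator + 2Migration - 2Rainfall  [with Predator=2, Migration=9, Rainfall=1]  = 20

20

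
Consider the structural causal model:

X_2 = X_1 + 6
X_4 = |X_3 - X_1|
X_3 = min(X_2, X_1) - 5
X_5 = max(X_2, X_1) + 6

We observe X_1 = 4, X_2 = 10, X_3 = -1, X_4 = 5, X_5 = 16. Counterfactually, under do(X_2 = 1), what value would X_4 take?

8

Under do(X_2=1), the mechanism X_2 = X_1 + 6 is discarded; X_2 is fixed at 1.
X_3 = min(X_2, X_1) - 5  [with X_2=1, X_1=4]  = -4
X_4 = |X_3 - X_1|  [with X_3=-4, X_1=4]  = 8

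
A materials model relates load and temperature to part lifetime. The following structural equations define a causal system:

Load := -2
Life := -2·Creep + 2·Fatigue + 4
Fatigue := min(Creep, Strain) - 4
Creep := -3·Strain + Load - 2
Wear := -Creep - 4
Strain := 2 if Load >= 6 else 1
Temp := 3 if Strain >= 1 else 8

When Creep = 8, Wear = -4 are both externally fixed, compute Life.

-18

Under do(Creep = 8, Wear = -4), each intervened variable's structural equation is replaced by its fixed value.
Strain = 2 if Load >= 6 else 1  [with Load=-2]  = 1
Fatigue = min(Creep, Strain) - 4  [with Creep=8, Strain=1]  = -3
Life = -2·Creep + 2·Fatigue + 4  [with Creep=8, Fatigue=-3]  = -18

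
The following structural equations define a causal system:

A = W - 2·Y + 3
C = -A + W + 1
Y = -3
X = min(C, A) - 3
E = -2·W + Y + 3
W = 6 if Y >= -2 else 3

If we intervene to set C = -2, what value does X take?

-5

The intervention breaks the incoming arrows to C: C = -A + W + 1 no longer applies, and C = -2.
W = 6 if Y >= -2 else 3  [with Y=-3]  = 3
A = W - 2·Y + 3  [with W=3, Y=-3]  = 12
X = min(C, A) - 3  [with C=-2, A=12]  = -5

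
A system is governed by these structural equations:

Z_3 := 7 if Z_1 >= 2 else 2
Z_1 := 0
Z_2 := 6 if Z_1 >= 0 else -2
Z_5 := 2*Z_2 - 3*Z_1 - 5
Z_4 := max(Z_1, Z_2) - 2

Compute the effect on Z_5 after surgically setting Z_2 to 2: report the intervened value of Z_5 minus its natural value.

do(Z_2=2) replaces the equation Z_2 := 6 if Z_1 >= 0 else -2 with the constant Z_2 = 2.
Z_5 = 2*Z_2 - 3*Z_1 - 5  [with Z_2=2, Z_1=0]  = -1
Without intervention: Z_2 = 6 if Z_1 >= 0 else -2  [with Z_1=0]  = 6; Z_5 = 2*Z_2 - 3*Z_1 - 5  [with Z_2=6, Z_1=0]  = 7.
Change = -1 − 7 = -8.

-8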